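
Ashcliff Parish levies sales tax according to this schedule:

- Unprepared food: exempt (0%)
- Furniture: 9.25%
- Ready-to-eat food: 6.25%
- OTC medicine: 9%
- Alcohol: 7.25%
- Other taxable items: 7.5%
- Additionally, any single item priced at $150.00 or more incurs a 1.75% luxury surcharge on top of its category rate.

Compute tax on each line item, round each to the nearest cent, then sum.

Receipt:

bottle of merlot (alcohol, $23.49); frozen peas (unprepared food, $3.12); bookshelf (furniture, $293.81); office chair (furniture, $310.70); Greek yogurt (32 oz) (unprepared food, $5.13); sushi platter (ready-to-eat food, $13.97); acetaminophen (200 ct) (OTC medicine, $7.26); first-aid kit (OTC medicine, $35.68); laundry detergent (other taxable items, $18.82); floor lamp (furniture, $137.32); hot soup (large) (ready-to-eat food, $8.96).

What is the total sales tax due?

Bottle of merlot $23.49: alcohol → 7.25% → $1.70
Frozen peas $3.12: unprepared food → 0% → $0.00
Bookshelf $293.81: furniture → 9.25% + 1.75% surcharge = 11% → $32.32
Office chair $310.70: furniture → 9.25% + 1.75% surcharge = 11% → $34.18
Greek yogurt (32 oz) $5.13: unprepared food → 0% → $0.00
Sushi platter $13.97: ready-to-eat food → 6.25% → $0.87
Acetaminophen (200 ct) $7.26: OTC medicine → 9% → $0.65
First-aid kit $35.68: OTC medicine → 9% → $3.21
Laundry detergent $18.82: other taxable items → 7.5% → $1.41
Floor lamp $137.32: furniture → 9.25% → $12.70
Hot soup (large) $8.96: ready-to-eat food → 6.25% → $0.56
Total tax = $1.70 + $32.32 + $34.18 + $0.87 + $0.65 + $3.21 + $1.41 + $12.70 + $0.56 = $87.60

$87.60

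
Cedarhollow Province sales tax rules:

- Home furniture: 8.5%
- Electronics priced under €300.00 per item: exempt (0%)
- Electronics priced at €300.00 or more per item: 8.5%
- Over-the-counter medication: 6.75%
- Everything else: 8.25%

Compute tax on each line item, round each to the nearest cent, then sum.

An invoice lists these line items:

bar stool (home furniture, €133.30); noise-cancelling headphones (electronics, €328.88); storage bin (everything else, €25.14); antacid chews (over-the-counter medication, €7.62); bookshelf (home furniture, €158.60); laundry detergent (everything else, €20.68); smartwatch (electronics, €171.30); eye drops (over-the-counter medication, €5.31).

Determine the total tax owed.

Bar stool €133.30: home furniture → 8.5% → €11.33
Noise-cancelling headphones €328.88: electronics, €300.00 or more → 8.5% → €27.95
Storage bin €25.14: everything else → 8.25% → €2.07
Antacid chews €7.62: over-the-counter medication → 6.75% → €0.51
Bookshelf €158.60: home furniture → 8.5% → €13.48
Laundry detergent €20.68: everything else → 8.25% → €1.71
Smartwatch €171.30: electronics, under €300.00 → 0% → €0.00
Eye drops €5.31: over-the-counter medication → 6.75% → €0.36
Total tax = €11.33 + €27.95 + €2.07 + €0.51 + €13.48 + €1.71 + €0.36 = €57.41

€57.41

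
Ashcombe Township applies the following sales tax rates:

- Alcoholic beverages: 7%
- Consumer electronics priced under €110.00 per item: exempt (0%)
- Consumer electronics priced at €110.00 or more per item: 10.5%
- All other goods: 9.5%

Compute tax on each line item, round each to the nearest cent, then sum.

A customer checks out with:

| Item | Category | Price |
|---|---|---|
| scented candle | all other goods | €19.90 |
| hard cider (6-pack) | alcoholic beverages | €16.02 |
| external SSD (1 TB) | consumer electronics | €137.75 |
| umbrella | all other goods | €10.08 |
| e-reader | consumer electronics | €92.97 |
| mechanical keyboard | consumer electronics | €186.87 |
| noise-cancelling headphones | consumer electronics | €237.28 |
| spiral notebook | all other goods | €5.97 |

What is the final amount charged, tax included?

Scented candle €19.90: all other goods → 9.5% → €1.89
Hard cider (6-pack) €16.02: alcoholic beverages → 7% → €1.12
External SSD (1 TB) €137.75: consumer electronics, €110.00 or more → 10.5% → €14.46
Umbrella €10.08: all other goods → 9.5% → €0.96
E-reader €92.97: consumer electronics, under €110.00 → 0% → €0.00
Mechanical keyboard €186.87: consumer electronics, €110.00 or more → 10.5% → €19.62
Noise-cancelling headphones €237.28: consumer electronics, €110.00 or more → 10.5% → €24.91
Spiral notebook €5.97: all other goods → 9.5% → €0.57
Subtotal = €706.84; tax = €63.53; total due = €770.37

€770.37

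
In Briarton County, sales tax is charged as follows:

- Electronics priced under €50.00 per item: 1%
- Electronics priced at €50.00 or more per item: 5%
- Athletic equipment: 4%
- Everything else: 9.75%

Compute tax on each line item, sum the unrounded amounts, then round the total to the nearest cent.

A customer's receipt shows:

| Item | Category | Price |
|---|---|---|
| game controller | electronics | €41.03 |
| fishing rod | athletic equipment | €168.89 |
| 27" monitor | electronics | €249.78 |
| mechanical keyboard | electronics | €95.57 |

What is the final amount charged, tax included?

Game controller €41.03: electronics, under €50.00 → 1% → €0.4103
Fishing rod €168.89: athletic equipment → 4% → €6.7556
27" monitor €249.78: electronics, €50.00 or more → 5% → €12.489
Mechanical keyboard €95.57: electronics, €50.00 or more → 5% → €4.7785
Subtotal = €555.27; unrounded tax = €24.4334 → €24.43; total due = €579.70

€579.70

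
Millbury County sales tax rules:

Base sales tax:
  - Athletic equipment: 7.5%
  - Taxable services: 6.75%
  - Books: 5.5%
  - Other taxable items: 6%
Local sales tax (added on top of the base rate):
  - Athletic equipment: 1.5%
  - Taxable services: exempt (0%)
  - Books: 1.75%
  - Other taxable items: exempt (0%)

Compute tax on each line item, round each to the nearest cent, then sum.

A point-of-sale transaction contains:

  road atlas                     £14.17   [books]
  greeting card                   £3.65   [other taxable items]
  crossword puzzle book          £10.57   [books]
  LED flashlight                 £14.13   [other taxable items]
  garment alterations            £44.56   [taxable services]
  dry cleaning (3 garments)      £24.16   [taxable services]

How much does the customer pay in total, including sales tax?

Road atlas £14.17: books → 5.5% + 1.75% local = 7.25% → £1.03
Greeting card £3.65: other taxable items → 6% + 0% local = 6% → £0.22
Crossword puzzle book £10.57: books → 5.5% + 1.75% local = 7.25% → £0.77
LED flashlight £14.13: other taxable items → 6% + 0% local = 6% → £0.85
Garment alterations £44.56: taxable services → 6.75% + 0% local = 6.75% → £3.01
Dry cleaning (3 garments) £24.16: taxable services → 6.75% + 0% local = 6.75% → £1.63
Subtotal = £111.24; tax = £7.51; total due = £118.75

£118.75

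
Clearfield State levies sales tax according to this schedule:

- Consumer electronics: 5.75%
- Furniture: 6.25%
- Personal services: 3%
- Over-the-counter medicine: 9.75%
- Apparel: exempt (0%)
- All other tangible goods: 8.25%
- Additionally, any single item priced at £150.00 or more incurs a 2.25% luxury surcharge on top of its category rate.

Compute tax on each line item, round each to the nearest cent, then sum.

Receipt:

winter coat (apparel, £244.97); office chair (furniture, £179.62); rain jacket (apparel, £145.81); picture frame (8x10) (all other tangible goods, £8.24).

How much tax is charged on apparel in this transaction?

Winter coat £244.97: apparel → 0% + 2.25% surcharge = 2.25% → £5.51
Rain jacket £145.81: apparel → 0% → £0.00
Tax on apparel = £5.51 + £0.00 = £5.51

£5.51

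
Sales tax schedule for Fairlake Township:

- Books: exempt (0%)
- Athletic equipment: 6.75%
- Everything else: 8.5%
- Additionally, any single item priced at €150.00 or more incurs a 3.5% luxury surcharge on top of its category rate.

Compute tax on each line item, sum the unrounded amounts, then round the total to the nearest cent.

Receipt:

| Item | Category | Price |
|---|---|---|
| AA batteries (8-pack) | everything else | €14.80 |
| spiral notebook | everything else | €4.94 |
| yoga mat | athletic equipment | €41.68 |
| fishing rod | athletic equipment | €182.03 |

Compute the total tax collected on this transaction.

€23.15

AA batteries (8-pack) €14.80: everything else → 8.5% → €1.258
Spiral notebook €4.94: everything else → 8.5% → €0.4199
Yoga mat €41.68: athletic equipment → 6.75% → €2.8134
Fishing rod €182.03: athletic equipment → 6.75% + 3.5% surcharge = 10.25% → €18.658075
Unrounded tax sum = €23.149375 → €23.15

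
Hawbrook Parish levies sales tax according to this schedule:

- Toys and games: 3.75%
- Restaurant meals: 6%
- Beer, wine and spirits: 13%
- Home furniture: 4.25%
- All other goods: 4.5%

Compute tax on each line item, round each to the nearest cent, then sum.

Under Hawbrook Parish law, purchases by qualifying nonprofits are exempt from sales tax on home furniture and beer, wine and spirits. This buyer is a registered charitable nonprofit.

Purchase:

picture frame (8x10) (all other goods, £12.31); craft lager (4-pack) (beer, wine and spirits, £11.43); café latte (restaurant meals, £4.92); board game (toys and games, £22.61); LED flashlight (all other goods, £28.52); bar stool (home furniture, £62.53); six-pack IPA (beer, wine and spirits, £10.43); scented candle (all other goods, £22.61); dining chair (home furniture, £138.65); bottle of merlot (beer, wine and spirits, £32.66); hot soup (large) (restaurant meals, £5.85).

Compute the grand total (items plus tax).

Picture frame (8x10) £12.31: all other goods → 4.5% → £0.55
Craft lager (4-pack) £11.43: beer, wine and spirits, buyer-exempt → 0% → £0.00
Café latte £4.92: restaurant meals → 6% → £0.30
Board game £22.61: toys and games → 3.75% → £0.85
LED flashlight £28.52: all other goods → 4.5% → £1.28
Bar stool £62.53: home furniture, buyer-exempt → 0% → £0.00
Six-pack IPA £10.43: beer, wine and spirits, buyer-exempt → 0% → £0.00
Scented candle £22.61: all other goods → 4.5% → £1.02
Dining chair £138.65: home furniture, buyer-exempt → 0% → £0.00
Bottle of merlot £32.66: beer, wine and spirits, buyer-exempt → 0% → £0.00
Hot soup (large) £5.85: restaurant meals → 6% → £0.35
Subtotal = £352.52; tax = £4.35; total due = £356.87

£356.87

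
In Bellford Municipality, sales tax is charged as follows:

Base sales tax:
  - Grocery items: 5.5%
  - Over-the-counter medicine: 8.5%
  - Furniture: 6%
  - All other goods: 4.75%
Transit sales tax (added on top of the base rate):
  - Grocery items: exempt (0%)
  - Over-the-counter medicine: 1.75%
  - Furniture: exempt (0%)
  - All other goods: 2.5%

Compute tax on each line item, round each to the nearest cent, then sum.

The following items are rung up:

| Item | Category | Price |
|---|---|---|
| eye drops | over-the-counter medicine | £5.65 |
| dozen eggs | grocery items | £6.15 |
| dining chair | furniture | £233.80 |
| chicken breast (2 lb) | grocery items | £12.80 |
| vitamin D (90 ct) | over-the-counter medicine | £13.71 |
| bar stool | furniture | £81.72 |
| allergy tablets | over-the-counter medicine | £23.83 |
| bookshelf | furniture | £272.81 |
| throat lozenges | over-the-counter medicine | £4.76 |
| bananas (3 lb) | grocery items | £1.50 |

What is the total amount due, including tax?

Eye drops £5.65: over-the-counter medicine → 8.5% + 1.75% transit = 10.25% → £0.58
Dozen eggs £6.15: grocery items → 5.5% + 0% transit = 5.5% → £0.34
Dining chair £233.80: furniture → 6% + 0% transit = 6% → £14.03
Chicken breast (2 lb) £12.80: grocery items → 5.5% + 0% transit = 5.5% → £0.70
Vitamin D (90 ct) £13.71: over-the-counter medicine → 8.5% + 1.75% transit = 10.25% → £1.41
Bar stool £81.72: furniture → 6% + 0% transit = 6% → £4.90
Allergy tablets £23.83: over-the-counter medicine → 8.5% + 1.75% transit = 10.25% → £2.44
Bookshelf £272.81: furniture → 6% + 0% transit = 6% → £16.37
Throat lozenges £4.76: over-the-counter medicine → 8.5% + 1.75% transit = 10.25% → £0.49
Bananas (3 lb) £1.50: grocery items → 5.5% + 0% transit = 5.5% → £0.08
Subtotal = £656.73; tax = £41.34; total due = £698.07

£698.07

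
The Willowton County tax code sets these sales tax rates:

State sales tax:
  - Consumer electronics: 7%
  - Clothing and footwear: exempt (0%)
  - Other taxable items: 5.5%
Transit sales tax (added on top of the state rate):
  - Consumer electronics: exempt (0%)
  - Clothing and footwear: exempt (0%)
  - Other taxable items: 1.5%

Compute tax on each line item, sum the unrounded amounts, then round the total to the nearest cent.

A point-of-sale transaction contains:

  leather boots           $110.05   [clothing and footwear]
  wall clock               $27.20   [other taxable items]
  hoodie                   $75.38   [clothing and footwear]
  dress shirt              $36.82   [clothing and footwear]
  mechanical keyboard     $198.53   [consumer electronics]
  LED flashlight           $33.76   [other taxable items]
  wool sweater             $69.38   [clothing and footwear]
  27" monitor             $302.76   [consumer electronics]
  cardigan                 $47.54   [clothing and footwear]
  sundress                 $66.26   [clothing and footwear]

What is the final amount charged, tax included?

$1007.04

Leather boots $110.05: clothing and footwear → 0% + 0% transit = 0% → $0.00
Wall clock $27.20: other taxable items → 5.5% + 1.5% transit = 7% → $1.904
Hoodie $75.38: clothing and footwear → 0% + 0% transit = 0% → $0.00
Dress shirt $36.82: clothing and footwear → 0% + 0% transit = 0% → $0.00
Mechanical keyboard $198.53: consumer electronics → 7% + 0% transit = 7% → $13.8971
LED flashlight $33.76: other taxable items → 5.5% + 1.5% transit = 7% → $2.3632
Wool sweater $69.38: clothing and footwear → 0% + 0% transit = 0% → $0.00
27" monitor $302.76: consumer electronics → 7% + 0% transit = 7% → $21.1932
Cardigan $47.54: clothing and footwear → 0% + 0% transit = 0% → $0.00
Sundress $66.26: clothing and footwear → 0% + 0% transit = 0% → $0.00
Subtotal = $967.68; unrounded tax = $39.3575 → $39.36; total due = $1007.04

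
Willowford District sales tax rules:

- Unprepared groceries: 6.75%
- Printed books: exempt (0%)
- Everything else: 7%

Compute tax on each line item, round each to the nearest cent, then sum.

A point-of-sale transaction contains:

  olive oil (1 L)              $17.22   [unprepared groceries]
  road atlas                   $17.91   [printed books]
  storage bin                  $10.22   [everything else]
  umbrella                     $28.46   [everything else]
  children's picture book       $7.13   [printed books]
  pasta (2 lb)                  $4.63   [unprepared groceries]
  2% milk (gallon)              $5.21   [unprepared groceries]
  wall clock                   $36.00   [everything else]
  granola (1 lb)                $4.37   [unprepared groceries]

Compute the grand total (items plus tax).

Olive oil (1 L) $17.22: unprepared groceries → 6.75% → $1.16
Road atlas $17.91: printed books → 0% → $0.00
Storage bin $10.22: everything else → 7% → $0.72
Umbrella $28.46: everything else → 7% → $1.99
Children's picture book $7.13: printed books → 0% → $0.00
Pasta (2 lb) $4.63: unprepared groceries → 6.75% → $0.31
2% milk (gallon) $5.21: unprepared groceries → 6.75% → $0.35
Wall clock $36.00: everything else → 7% → $2.52
Granola (1 lb) $4.37: unprepared groceries → 6.75% → $0.29
Subtotal = $131.15; tax = $7.34; total due = $138.49

$138.49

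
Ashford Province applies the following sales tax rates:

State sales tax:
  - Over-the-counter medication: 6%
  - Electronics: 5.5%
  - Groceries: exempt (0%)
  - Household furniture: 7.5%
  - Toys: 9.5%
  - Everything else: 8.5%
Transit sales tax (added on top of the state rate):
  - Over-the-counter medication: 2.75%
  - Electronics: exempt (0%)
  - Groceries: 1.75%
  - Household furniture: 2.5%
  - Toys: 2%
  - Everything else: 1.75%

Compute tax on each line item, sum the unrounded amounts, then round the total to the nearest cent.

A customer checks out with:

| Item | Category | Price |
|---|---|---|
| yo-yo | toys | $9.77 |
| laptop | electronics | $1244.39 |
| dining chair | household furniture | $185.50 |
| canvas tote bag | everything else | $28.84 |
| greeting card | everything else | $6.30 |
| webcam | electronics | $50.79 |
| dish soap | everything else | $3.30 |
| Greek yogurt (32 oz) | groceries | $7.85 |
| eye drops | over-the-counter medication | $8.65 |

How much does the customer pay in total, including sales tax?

$1641.13

Yo-yo $9.77: toys → 9.5% + 2% transit = 11.5% → $1.12355
Laptop $1244.39: electronics → 5.5% + 0% transit = 5.5% → $68.44145
Dining chair $185.50: household furniture → 7.5% + 2.5% transit = 10% → $18.55
Canvas tote bag $28.84: everything else → 8.5% + 1.75% transit = 10.25% → $2.9561
Greeting card $6.30: everything else → 8.5% + 1.75% transit = 10.25% → $0.64575
Webcam $50.79: electronics → 5.5% + 0% transit = 5.5% → $2.79345
Dish soap $3.30: everything else → 8.5% + 1.75% transit = 10.25% → $0.33825
Greek yogurt (32 oz) $7.85: groceries → 0% + 1.75% transit = 1.75% → $0.137375
Eye drops $8.65: over-the-counter medication → 6% + 2.75% transit = 8.75% → $0.756875
Subtotal = $1545.39; unrounded tax = $95.7428 → $95.74; total due = $1641.13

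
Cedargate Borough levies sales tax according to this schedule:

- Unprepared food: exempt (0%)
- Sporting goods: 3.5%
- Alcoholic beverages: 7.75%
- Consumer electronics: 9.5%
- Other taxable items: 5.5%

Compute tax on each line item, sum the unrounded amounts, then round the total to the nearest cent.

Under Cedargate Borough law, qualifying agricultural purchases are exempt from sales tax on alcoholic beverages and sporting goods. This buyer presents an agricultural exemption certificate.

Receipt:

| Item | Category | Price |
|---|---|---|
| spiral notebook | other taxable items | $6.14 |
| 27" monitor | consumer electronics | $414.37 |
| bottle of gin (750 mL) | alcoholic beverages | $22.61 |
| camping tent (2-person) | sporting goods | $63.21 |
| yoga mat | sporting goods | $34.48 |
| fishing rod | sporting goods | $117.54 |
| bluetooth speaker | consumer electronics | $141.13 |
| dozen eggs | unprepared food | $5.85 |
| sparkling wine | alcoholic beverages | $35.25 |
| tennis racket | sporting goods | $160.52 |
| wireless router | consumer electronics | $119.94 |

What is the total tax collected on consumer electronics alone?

$64.17

27" monitor $414.37: consumer electronics → 9.5% → $39.36515
Bluetooth speaker $141.13: consumer electronics → 9.5% → $13.40735
Wireless router $119.94: consumer electronics → 9.5% → $11.3943
Tax on consumer electronics: unrounded sum = $64.1668 → $64.17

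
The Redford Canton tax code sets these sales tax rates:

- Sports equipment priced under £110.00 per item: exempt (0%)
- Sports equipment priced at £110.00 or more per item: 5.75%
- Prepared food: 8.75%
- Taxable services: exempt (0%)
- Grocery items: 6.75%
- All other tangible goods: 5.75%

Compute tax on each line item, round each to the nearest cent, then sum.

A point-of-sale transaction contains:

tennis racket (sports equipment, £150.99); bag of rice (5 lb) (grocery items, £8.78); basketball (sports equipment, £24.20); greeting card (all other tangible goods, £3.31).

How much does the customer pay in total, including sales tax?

Tennis racket £150.99: sports equipment, £110.00 or more → 5.75% → £8.68
Bag of rice (5 lb) £8.78: grocery items → 6.75% → £0.59
Basketball £24.20: sports equipment, under £110.00 → 0% → £0.00
Greeting card £3.31: all other tangible goods → 5.75% → £0.19
Subtotal = £187.28; tax = £9.46; total due = £196.74

£196.74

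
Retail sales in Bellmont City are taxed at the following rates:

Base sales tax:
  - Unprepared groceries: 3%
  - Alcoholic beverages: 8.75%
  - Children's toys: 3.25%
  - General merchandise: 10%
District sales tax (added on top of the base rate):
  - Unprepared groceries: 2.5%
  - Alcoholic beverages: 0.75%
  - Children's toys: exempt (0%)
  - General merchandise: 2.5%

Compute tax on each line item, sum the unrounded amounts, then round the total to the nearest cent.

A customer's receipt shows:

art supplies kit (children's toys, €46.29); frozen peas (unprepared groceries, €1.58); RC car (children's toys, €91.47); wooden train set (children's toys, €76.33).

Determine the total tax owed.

Art supplies kit €46.29: children's toys → 3.25% + 0% district = 3.25% → €1.504425
Frozen peas €1.58: unprepared groceries → 3% + 2.5% district = 5.5% → €0.0869
RC car €91.47: children's toys → 3.25% + 0% district = 3.25% → €2.972775
Wooden train set €76.33: children's toys → 3.25% + 0% district = 3.25% → €2.480725
Unrounded tax sum = €7.044825 → €7.04

€7.04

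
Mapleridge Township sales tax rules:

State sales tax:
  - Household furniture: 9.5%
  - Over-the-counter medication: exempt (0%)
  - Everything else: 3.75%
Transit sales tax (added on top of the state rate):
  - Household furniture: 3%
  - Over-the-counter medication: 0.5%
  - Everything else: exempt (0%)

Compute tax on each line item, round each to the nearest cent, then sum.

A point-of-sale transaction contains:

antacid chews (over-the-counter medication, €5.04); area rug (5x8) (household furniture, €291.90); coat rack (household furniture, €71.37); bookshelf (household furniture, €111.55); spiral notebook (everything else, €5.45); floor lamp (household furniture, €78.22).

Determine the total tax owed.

€69.36

Antacid chews €5.04: over-the-counter medication → 0% + 0.5% transit = 0.5% → €0.03
Area rug (5x8) €291.90: household furniture → 9.5% + 3% transit = 12.5% → €36.49
Coat rack €71.37: household furniture → 9.5% + 3% transit = 12.5% → €8.92
Bookshelf €111.55: household furniture → 9.5% + 3% transit = 12.5% → €13.94
Spiral notebook €5.45: everything else → 3.75% + 0% transit = 3.75% → €0.20
Floor lamp €78.22: household furniture → 9.5% + 3% transit = 12.5% → €9.78
Total tax = €0.03 + €36.49 + €8.92 + €13.94 + €0.20 + €9.78 = €69.36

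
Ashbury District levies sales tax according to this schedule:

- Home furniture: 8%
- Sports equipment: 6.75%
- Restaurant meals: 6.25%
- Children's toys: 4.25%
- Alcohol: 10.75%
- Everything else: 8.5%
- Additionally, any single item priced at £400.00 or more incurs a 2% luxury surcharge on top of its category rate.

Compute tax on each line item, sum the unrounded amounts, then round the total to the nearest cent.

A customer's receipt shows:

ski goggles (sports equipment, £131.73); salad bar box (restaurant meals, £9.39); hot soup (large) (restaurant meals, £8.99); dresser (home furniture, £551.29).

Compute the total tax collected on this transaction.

Ski goggles £131.73: sports equipment → 6.75% → £8.891775
Salad bar box £9.39: restaurant meals → 6.25% → £0.586875
Hot soup (large) £8.99: restaurant meals → 6.25% → £0.561875
Dresser £551.29: home furniture → 8% + 2% surcharge = 10% → £55.129
Unrounded tax sum = £65.169525 → £65.17

£65.17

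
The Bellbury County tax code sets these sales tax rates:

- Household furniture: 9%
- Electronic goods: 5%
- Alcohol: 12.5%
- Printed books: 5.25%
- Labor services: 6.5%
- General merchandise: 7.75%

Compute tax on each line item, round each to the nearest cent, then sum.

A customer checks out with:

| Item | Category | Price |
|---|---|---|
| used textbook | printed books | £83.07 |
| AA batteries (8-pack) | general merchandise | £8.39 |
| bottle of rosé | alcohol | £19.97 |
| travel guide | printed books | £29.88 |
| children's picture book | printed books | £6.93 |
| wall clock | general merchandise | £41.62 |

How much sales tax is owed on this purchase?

£12.67

Used textbook £83.07: printed books → 5.25% → £4.36
AA batteries (8-pack) £8.39: general merchandise → 7.75% → £0.65
Bottle of rosé £19.97: alcohol → 12.5% → £2.50
Travel guide £29.88: printed books → 5.25% → £1.57
Children's picture book £6.93: printed books → 5.25% → £0.36
Wall clock £41.62: general merchandise → 7.75% → £3.23
Total tax = £4.36 + £0.65 + £2.50 + £1.57 + £0.36 + £3.23 = £12.67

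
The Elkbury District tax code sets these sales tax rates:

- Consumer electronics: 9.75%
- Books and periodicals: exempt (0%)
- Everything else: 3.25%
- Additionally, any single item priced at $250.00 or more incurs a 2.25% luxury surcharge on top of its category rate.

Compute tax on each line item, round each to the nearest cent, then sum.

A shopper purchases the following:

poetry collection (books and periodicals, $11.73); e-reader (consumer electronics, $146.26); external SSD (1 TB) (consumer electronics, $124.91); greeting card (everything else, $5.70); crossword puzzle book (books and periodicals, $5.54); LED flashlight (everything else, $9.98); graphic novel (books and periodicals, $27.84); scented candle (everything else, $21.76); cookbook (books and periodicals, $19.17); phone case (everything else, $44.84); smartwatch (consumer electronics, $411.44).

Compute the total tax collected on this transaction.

$78.49

Poetry collection $11.73: books and periodicals → 0% → $0.00
E-reader $146.26: consumer electronics → 9.75% → $14.26
External SSD (1 TB) $124.91: consumer electronics → 9.75% → $12.18
Greeting card $5.70: everything else → 3.25% → $0.19
Crossword puzzle book $5.54: books and periodicals → 0% → $0.00
LED flashlight $9.98: everything else → 3.25% → $0.32
Graphic novel $27.84: books and periodicals → 0% → $0.00
Scented candle $21.76: everything else → 3.25% → $0.71
Cookbook $19.17: books and periodicals → 0% → $0.00
Phone case $44.84: everything else → 3.25% → $1.46
Smartwatch $411.44: consumer electronics → 9.75% + 2.25% surcharge = 12% → $49.37
Total tax = $14.26 + $12.18 + $0.19 + $0.32 + $0.71 + $1.46 + $49.37 = $78.49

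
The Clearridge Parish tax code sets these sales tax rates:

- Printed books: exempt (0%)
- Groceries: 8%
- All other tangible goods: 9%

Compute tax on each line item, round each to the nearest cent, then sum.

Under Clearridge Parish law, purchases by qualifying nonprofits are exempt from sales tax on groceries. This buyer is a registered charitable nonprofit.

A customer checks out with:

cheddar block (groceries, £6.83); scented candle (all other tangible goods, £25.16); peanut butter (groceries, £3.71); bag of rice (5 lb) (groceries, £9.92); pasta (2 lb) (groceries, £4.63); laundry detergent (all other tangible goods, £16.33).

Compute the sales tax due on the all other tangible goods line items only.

Scented candle £25.16: all other tangible goods → 9% → £2.26
Laundry detergent £16.33: all other tangible goods → 9% → £1.47
Tax on all other tangible goods = £2.26 + £1.47 = £3.73

£3.73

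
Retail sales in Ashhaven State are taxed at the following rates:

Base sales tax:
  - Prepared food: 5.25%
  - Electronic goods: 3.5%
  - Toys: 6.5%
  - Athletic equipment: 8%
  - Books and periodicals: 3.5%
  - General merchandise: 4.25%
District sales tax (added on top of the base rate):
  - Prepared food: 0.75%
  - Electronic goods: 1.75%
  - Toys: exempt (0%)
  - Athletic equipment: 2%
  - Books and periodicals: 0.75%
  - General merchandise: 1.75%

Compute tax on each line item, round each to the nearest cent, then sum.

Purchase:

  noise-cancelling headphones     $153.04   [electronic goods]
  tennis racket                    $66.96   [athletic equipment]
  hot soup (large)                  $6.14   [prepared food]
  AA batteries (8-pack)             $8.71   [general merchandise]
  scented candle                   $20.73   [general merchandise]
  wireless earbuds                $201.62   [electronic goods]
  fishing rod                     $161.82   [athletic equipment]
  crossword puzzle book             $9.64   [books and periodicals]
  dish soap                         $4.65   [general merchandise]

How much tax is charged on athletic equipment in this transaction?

Tennis racket $66.96: athletic equipment → 8% + 2% district = 10% → $6.70
Fishing rod $161.82: athletic equipment → 8% + 2% district = 10% → $16.18
Tax on athletic equipment = $6.70 + $16.18 = $22.88

$22.88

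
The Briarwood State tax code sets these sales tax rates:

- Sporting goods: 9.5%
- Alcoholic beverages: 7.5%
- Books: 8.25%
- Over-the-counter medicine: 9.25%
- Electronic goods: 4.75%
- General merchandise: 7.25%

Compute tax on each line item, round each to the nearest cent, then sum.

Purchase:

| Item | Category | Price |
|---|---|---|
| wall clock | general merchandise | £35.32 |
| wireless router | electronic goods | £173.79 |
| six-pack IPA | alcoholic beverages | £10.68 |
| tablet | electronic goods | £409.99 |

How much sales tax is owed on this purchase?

£31.09

Wall clock £35.32: general merchandise → 7.25% → £2.56
Wireless router £173.79: electronic goods → 4.75% → £8.26
Six-pack IPA £10.68: alcoholic beverages → 7.5% → £0.80
Tablet £409.99: electronic goods → 4.75% → £19.47
Total tax = £2.56 + £8.26 + £0.80 + £19.47 = £31.09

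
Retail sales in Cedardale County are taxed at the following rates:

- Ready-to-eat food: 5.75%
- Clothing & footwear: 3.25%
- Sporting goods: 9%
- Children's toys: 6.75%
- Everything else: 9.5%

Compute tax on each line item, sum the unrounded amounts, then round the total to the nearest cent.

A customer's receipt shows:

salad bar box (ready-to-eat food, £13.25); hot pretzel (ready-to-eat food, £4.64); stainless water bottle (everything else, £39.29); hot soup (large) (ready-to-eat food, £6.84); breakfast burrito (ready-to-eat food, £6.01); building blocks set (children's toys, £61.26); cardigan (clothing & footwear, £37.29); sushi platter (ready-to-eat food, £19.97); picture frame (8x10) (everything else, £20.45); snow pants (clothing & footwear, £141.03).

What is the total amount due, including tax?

£368.55

Salad bar box £13.25: ready-to-eat food → 5.75% → £0.761875
Hot pretzel £4.64: ready-to-eat food → 5.75% → £0.2668
Stainless water bottle £39.29: everything else → 9.5% → £3.73255
Hot soup (large) £6.84: ready-to-eat food → 5.75% → £0.3933
Breakfast burrito £6.01: ready-to-eat food → 5.75% → £0.345575
Building blocks set £61.26: children's toys → 6.75% → £4.13505
Cardigan £37.29: clothing & footwear → 3.25% → £1.211925
Sushi platter £19.97: ready-to-eat food → 5.75% → £1.148275
Picture frame (8x10) £20.45: everything else → 9.5% → £1.94275
Snow pants £141.03: clothing & footwear → 3.25% → £4.583475
Subtotal = £350.03; unrounded tax = £18.521575 → £18.52; total due = £368.55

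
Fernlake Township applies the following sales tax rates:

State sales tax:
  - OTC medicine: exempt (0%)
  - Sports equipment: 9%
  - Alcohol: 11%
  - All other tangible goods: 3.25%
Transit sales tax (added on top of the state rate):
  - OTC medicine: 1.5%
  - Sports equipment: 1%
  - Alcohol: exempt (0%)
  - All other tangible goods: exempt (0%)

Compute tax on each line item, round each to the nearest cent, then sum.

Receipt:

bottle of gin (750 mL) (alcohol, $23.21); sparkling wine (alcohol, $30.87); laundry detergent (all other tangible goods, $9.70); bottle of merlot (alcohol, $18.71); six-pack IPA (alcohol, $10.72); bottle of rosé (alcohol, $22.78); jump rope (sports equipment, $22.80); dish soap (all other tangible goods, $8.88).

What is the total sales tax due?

$14.59

Bottle of gin (750 mL) $23.21: alcohol → 11% + 0% transit = 11% → $2.55
Sparkling wine $30.87: alcohol → 11% + 0% transit = 11% → $3.40
Laundry detergent $9.70: all other tangible goods → 3.25% + 0% transit = 3.25% → $0.32
Bottle of merlot $18.71: alcohol → 11% + 0% transit = 11% → $2.06
Six-pack IPA $10.72: alcohol → 11% + 0% transit = 11% → $1.18
Bottle of rosé $22.78: alcohol → 11% + 0% transit = 11% → $2.51
Jump rope $22.80: sports equipment → 9% + 1% transit = 10% → $2.28
Dish soap $8.88: all other tangible goods → 3.25% + 0% transit = 3.25% → $0.29
Total tax = $2.55 + $3.40 + $0.32 + $2.06 + $1.18 + $2.51 + $2.28 + $0.29 = $14.59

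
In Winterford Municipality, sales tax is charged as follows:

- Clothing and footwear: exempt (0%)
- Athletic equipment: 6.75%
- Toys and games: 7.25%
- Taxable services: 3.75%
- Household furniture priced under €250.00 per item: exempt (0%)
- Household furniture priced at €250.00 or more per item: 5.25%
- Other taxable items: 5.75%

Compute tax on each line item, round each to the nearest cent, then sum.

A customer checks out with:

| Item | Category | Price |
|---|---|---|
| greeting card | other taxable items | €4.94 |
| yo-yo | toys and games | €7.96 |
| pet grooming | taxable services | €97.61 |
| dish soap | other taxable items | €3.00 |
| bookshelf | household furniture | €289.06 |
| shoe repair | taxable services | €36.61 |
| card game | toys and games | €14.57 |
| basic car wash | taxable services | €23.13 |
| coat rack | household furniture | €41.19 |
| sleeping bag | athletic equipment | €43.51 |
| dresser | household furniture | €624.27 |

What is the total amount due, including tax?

€1244.73

Greeting card €4.94: other taxable items → 5.75% → €0.28
Yo-yo €7.96: toys and games → 7.25% → €0.58
Pet grooming €97.61: taxable services → 3.75% → €3.66
Dish soap €3.00: other taxable items → 5.75% → €0.17
Bookshelf €289.06: household furniture, €250.00 or more → 5.25% → €15.18
Shoe repair €36.61: taxable services → 3.75% → €1.37
Card game €14.57: toys and games → 7.25% → €1.06
Basic car wash €23.13: taxable services → 3.75% → €0.87
Coat rack €41.19: household furniture, under €250.00 → 0% → €0.00
Sleeping bag €43.51: athletic equipment → 6.75% → €2.94
Dresser €624.27: household furniture, €250.00 or more → 5.25% → €32.77
Subtotal = €1185.85; tax = €58.88; total due = €1244.73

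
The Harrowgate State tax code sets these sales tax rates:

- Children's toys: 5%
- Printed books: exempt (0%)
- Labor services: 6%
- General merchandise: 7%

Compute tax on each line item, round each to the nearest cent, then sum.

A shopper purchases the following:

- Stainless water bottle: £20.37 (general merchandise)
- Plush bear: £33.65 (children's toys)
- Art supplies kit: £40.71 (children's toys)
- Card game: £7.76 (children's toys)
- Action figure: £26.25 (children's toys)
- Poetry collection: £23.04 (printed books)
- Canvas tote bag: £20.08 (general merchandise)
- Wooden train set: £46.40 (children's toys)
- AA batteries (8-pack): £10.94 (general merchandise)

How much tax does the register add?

Stainless water bottle £20.37: general merchandise → 7% → £1.43
Plush bear £33.65: children's toys → 5% → £1.68
Art supplies kit £40.71: children's toys → 5% → £2.04
Card game £7.76: children's toys → 5% → £0.39
Action figure £26.25: children's toys → 5% → £1.31
Poetry collection £23.04: printed books → 0% → £0.00
Canvas tote bag £20.08: general merchandise → 7% → £1.41
Wooden train set £46.40: children's toys → 5% → £2.32
AA batteries (8-pack) £10.94: general merchandise → 7% → £0.77
Total tax = £1.43 + £1.68 + £2.04 + £0.39 + £1.31 + £1.41 + £2.32 + £0.77 = £11.35

£11.35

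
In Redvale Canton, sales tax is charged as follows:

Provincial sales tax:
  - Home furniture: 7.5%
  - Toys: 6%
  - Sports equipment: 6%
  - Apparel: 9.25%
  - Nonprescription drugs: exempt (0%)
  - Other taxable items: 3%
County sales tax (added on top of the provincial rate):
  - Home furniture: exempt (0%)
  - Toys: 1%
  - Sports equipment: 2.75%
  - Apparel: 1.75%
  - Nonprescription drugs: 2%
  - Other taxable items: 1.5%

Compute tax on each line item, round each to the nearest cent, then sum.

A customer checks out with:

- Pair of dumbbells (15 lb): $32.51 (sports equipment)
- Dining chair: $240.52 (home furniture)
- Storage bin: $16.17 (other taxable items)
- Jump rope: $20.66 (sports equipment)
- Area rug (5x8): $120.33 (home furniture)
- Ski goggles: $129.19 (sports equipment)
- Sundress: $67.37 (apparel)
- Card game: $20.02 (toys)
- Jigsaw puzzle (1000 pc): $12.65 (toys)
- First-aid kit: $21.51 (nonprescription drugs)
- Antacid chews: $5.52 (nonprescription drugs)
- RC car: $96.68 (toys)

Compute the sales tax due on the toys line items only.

Card game $20.02: toys → 6% + 1% county = 7% → $1.40
Jigsaw puzzle (1000 pc) $12.65: toys → 6% + 1% county = 7% → $0.89
RC car $96.68: toys → 6% + 1% county = 7% → $6.77
Tax on toys = $1.40 + $0.89 + $6.77 = $9.06

$9.06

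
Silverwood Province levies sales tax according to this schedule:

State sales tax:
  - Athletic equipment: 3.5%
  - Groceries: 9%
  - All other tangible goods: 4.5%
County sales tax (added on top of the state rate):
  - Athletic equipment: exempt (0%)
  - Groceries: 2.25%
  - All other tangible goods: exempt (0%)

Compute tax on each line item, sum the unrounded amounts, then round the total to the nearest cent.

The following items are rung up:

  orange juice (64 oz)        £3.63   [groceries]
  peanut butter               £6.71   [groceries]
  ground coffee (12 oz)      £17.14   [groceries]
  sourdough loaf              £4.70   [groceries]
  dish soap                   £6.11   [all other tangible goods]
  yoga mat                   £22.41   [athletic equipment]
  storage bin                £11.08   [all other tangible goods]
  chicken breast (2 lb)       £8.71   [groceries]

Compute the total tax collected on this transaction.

Orange juice (64 oz) £3.63: groceries → 9% + 2.25% county = 11.25% → £0.408375
Peanut butter £6.71: groceries → 9% + 2.25% county = 11.25% → £0.754875
Ground coffee (12 oz) £17.14: groceries → 9% + 2.25% county = 11.25% → £1.92825
Sourdough loaf £4.70: groceries → 9% + 2.25% county = 11.25% → £0.52875
Dish soap £6.11: all other tangible goods → 4.5% + 0% county = 4.5% → £0.27495
Yoga mat £22.41: athletic equipment → 3.5% + 0% county = 3.5% → £0.78435
Storage bin £11.08: all other tangible goods → 4.5% + 0% county = 4.5% → £0.4986
Chicken breast (2 lb) £8.71: groceries → 9% + 2.25% county = 11.25% → £0.979875
Unrounded tax sum = £6.158025 → £6.16

£6.16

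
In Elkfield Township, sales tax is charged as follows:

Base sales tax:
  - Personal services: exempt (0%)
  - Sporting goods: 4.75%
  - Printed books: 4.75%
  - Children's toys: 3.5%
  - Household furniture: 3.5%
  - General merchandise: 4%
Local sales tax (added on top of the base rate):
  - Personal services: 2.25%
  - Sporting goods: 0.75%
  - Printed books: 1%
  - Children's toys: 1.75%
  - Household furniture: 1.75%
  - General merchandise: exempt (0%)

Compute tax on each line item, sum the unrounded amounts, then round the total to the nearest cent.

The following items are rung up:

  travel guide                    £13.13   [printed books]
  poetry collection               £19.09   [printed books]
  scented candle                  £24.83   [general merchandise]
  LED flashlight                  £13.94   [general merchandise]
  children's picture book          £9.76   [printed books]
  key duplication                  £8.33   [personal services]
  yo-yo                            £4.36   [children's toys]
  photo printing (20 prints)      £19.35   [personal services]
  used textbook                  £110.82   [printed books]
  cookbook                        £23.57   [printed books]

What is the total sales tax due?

Travel guide £13.13: printed books → 4.75% + 1% local = 5.75% → £0.754975
Poetry collection £19.09: printed books → 4.75% + 1% local = 5.75% → £1.097675
Scented candle £24.83: general merchandise → 4% + 0% local = 4% → £0.9932
LED flashlight £13.94: general merchandise → 4% + 0% local = 4% → £0.5576
Children's picture book £9.76: printed books → 4.75% + 1% local = 5.75% → £0.5612
Key duplication £8.33: personal services → 0% + 2.25% local = 2.25% → £0.187425
Yo-yo £4.36: children's toys → 3.5% + 1.75% local = 5.25% → £0.2289
Photo printing (20 prints) £19.35: personal services → 0% + 2.25% local = 2.25% → £0.435375
Used textbook £110.82: printed books → 4.75% + 1% local = 5.75% → £6.37215
Cookbook £23.57: printed books → 4.75% + 1% local = 5.75% → £1.355275
Unrounded tax sum = £12.543775 → £12.54

£12.54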